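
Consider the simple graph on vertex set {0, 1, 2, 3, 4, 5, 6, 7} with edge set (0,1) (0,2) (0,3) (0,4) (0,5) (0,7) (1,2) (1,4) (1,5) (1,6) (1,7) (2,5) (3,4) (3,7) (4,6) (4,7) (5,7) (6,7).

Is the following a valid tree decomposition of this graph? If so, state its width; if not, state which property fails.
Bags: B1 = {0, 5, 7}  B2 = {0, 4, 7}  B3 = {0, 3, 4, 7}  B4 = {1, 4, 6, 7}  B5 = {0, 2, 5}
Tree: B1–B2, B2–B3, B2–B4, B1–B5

No — edge (1,5) lies in no bag.

A tree decomposition must satisfy three properties: every vertex lies in some bag; for every edge, both endpoints lie together in some bag; and for every vertex, the bags containing it form a connected subtree. Here edge (1,5) lies in no bag, so the decomposition is invalid.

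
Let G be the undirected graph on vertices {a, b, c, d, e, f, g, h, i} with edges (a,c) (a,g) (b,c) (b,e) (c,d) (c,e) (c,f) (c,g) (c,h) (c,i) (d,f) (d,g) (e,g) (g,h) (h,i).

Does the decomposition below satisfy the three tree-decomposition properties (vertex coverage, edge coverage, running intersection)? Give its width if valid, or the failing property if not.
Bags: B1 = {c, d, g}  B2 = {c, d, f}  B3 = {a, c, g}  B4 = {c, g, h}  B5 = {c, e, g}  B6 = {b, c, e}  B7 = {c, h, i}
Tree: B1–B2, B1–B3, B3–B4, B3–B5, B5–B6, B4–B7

Checking the three conditions: (i) the bags cover all of {a, b, c, d, e, f, g, h, i}; (ii) for each edge, some bag contains both endpoints; (iii) the bags containing any fixed vertex form a subtree. All hold, so the decomposition is valid with width 3 − 1 = 2.

Yes; width 2.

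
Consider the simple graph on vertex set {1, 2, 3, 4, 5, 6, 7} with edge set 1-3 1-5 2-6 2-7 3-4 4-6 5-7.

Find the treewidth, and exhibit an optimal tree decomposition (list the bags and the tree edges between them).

Treewidth 2.
Bags: B1 = {3, 4, 6}  B2 = {1, 3, 6}  B3 = {1, 5, 6}  B4 = {5, 6, 7}  B5 = {2, 6, 7}
Tree: B1–B2, B2–B3, B3–B4, B4–B5

Every bag has size at most 3, so the width is 3 − 1 = 2 and tw(G) ≤ 2. For the lower bound, G contains the cycle 6–4–3–1–5–7–2–6, so G is not a forest; only forests have treewidth ≤ 1, hence tw(G) ≥ 2. Therefore the treewidth is 2.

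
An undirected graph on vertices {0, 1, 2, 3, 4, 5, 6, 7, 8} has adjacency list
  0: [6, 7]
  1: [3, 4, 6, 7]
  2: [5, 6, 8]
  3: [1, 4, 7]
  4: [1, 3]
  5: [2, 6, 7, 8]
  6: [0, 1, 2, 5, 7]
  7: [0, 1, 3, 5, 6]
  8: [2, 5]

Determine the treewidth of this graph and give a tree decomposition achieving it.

Treewidth 2.
One such decomposition:
Bags: B1 = {5, 6, 7}  B2 = {1, 6, 7}  B3 = {2, 5, 6}  B4 = {2, 5, 8}  B5 = {1, 3, 7}  B6 = {0, 6, 7}  B7 = {1, 3, 4}
Tree: B1–B2, B1–B3, B3–B4, B2–B5, B2–B6, B5–B7

Each bag holds 3 vertices, so the decomposition has width 2, which upper-bounds the treewidth. Conversely, {2, 5, 8} is a clique of size 3, and the vertices of any clique must share a bag in every tree decomposition; so some bag has ≥ 3 vertices and tw(G) ≥ 2. Combining the bounds, tw(G) = 2.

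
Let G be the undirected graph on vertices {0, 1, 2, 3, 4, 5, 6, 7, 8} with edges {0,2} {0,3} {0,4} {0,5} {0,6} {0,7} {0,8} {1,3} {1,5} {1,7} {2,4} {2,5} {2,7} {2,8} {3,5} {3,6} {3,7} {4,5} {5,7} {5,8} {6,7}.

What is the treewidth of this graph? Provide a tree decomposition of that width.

Treewidth 3.
Bags: B1 = {0, 2, 5, 7}  B2 = {0, 3, 5, 7}  B3 = {0, 2, 5, 8}  B4 = {0, 2, 4, 5}  B5 = {0, 3, 6, 7}  B6 = {1, 3, 5, 7}
Tree: B1–B2, B1–B3, B3–B4, B2–B5, B2–B6

The largest bag has 4 vertices, giving width 3; this decomposition certifies tw(G) ≤ 3. For the lower bound, the 4 vertices {0, 2, 5, 8} are pairwise adjacent, and any tree decomposition puts a clique entirely inside one bag — forcing width ≥ 3. Therefore the treewidth is 3.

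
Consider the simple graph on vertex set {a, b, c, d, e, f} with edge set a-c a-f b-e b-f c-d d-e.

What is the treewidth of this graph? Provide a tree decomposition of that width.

Treewidth 2.
One optimal decomposition is:
Bags: B1 = {b, d, e}  B2 = {b, d, f}  B3 = {a, d, f}  B4 = {a, c, d}
Tree: B1–B2, B2–B3, B3–B4

Each bag holds 3 vertices, so the decomposition has width 2, which upper-bounds the treewidth. The edges d–e–b–f–a–c–d form a cycle, so G is not a tree and its treewidth is at least 2. Hence tw(G) = 2 exactly.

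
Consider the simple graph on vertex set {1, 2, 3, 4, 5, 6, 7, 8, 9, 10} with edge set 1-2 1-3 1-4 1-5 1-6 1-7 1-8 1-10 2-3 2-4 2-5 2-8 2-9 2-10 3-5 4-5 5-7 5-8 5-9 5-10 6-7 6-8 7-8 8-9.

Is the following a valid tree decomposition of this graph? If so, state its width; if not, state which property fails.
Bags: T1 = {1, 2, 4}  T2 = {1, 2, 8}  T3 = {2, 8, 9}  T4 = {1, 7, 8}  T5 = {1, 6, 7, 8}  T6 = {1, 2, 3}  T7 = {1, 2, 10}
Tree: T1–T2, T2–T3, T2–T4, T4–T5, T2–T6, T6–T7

No — vertex 5 appears in no bag.

A tree decomposition must satisfy three properties: every vertex lies in some bag; for every edge, both endpoints lie together in some bag; and for every vertex, the bags containing it form a connected subtree. Here vertex 5 appears in no bag, so the decomposition is invalid.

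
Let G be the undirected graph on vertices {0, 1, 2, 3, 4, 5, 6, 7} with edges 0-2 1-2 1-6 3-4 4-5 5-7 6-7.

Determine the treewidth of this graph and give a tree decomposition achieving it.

Treewidth 1.
Bags: B1 = {0, 2}  B2 = {1, 2}  B3 = {1, 6}  B4 = {6, 7}  B5 = {5, 7}  B6 = {4, 5}  B7 = {3, 4}
Tree: B1–B2, B2–B3, B3–B4, B4–B5, B5–B6, B6–B7

Every bag has size at most 2, so the width is 2 − 1 = 1 and tw(G) ≤ 1. G has an edge, so its treewidth is at least 1. Therefore the treewidth is 1.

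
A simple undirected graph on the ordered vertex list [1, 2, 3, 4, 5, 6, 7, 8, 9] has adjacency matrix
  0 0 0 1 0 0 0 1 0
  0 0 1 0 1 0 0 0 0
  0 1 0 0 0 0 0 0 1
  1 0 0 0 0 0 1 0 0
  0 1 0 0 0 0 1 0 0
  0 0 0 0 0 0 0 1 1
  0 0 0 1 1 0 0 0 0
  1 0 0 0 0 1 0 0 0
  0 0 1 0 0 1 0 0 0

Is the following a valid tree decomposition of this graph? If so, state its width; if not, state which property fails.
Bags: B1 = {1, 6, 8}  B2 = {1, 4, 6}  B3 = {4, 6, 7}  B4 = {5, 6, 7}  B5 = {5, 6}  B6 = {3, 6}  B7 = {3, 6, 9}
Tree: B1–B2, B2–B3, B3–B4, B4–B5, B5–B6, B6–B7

A tree decomposition must satisfy three properties: every vertex lies in some bag; for every edge, both endpoints lie together in some bag; and for every vertex, the bags containing it form a connected subtree. Here vertex 2 appears in no bag, so the decomposition is invalid.

No — vertex 2 appears in no bag.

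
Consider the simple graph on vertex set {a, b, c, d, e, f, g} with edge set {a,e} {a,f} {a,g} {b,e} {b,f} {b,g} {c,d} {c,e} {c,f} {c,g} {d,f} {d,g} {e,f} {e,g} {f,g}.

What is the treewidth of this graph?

A width-3 tree decomposition is:
Bags: B1 = {c, e, f, g}  B2 = {c, d, f, g}  B3 = {b, e, f, g}  B4 = {a, e, f, g}
Tree: B1–B2, B1–B3, B3–B4
Every bag has size at most 4, so the width is 4 − 1 = 3 and tw(G) ≤ 3. Conversely, {c, d, f, g} is a clique of size 4, and the vertices of any clique must share a bag in every tree decomposition; so some bag has ≥ 4 vertices and tw(G) ≥ 3. Combining the bounds, tw(G) = 3.

3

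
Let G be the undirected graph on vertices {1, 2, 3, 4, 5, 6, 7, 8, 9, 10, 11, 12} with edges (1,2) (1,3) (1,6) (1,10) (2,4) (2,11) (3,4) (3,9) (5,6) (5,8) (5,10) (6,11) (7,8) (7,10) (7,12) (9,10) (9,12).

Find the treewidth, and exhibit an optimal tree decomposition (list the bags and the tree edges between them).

Each bag holds 4 vertices, so the decomposition has width 3, which upper-bounds the treewidth. For the lower bound: the 4 vertex sets {2,4,11}, {3}, {1}, {5,6,9,10} are disjoint, each induces a connected subgraph, and every pair is joined by at least one edge of G. Contracting each set to a single vertex therefore yields K_{4} as a minor, and since treewidth is minor-monotone, tw(G) ≥ tw(K_{4}) = 3. Combining the bounds, tw(G) = 3.

Treewidth 3.
One such decomposition:
Bags: B1 = {2, 3, 4, 11}  B2 = {1, 2, 3, 11}  B3 = {1, 3, 6, 11}  B4 = {1, 3, 6, 9}  B5 = {1, 6, 9, 10}  B6 = {5, 6, 9, 10}  B7 = {5, 9, 10, 12}  B8 = {5, 7, 10, 12}  B9 = {5, 7, 8, 12}
Tree: B1–B2, B2–B3, B3–B4, B4–B5, B5–B6, B6–B7, B7–B8, B8–B9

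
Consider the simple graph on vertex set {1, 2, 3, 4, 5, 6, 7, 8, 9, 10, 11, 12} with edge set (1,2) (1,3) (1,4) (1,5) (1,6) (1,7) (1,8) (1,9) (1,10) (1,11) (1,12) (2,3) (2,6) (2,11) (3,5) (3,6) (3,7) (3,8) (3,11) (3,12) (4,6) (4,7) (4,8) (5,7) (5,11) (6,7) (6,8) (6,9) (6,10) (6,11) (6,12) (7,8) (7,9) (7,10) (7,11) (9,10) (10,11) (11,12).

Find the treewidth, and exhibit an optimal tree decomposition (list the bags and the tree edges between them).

Treewidth 4.
Bags: B1 = {1, 3, 6, 7, 11}  B2 = {1, 6, 7, 10, 11}  B3 = {1, 3, 6, 7, 8}  B4 = {1, 6, 7, 9, 10}  B5 = {1, 3, 6, 11, 12}  B6 = {1, 4, 6, 7, 8}  B7 = {1, 2, 3, 6, 11}  B8 = {1, 3, 5, 7, 11}
Tree: B1–B2, B1–B3, B2–B4, B1–B5, B3–B6, B5–B7, B1–B8

Each bag holds 5 vertices, so the decomposition has width 4, which upper-bounds the treewidth. Conversely, {1, 3, 5, 7, 11} is a clique of size 5, and the vertices of any clique must share a bag in every tree decomposition; so some bag has ≥ 5 vertices and tw(G) ≥ 4. Therefore the treewidth is 4.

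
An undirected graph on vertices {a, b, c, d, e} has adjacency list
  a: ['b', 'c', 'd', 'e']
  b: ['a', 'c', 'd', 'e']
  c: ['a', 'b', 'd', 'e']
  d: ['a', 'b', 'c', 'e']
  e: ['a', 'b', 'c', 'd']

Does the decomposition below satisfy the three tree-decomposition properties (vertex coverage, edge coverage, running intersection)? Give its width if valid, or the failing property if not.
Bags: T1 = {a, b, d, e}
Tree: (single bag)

No — vertex c appears in no bag.

A tree decomposition must satisfy three properties: every vertex lies in some bag; for every edge, both endpoints lie together in some bag; and for every vertex, the bags containing it form a connected subtree. Here vertex c appears in no bag, so the decomposition is invalid.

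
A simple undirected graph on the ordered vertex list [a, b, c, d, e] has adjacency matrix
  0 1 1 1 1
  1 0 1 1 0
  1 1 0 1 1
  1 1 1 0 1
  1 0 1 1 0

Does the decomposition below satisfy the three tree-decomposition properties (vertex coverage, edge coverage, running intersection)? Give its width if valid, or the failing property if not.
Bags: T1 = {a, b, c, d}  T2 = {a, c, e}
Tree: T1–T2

A tree decomposition must satisfy three properties: every vertex lies in some bag; for every edge, both endpoints lie together in some bag; and for every vertex, the bags containing it form a connected subtree. Here edge (d,e) lies in no bag, so the decomposition is invalid.

No — edge (d,e) lies in no bag.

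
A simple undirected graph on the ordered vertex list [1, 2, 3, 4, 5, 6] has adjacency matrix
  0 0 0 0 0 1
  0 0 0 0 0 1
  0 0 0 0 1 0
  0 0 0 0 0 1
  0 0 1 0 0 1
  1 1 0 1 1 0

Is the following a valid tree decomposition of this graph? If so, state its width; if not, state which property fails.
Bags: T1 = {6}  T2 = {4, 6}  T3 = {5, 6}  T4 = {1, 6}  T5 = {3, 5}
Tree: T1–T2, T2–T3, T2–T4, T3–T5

No — vertex 2 appears in no bag.

A tree decomposition must satisfy three properties: every vertex lies in some bag; for every edge, both endpoints lie together in some bag; and for every vertex, the bags containing it form a connected subtree. Here vertex 2 appears in no bag, so the decomposition is invalid.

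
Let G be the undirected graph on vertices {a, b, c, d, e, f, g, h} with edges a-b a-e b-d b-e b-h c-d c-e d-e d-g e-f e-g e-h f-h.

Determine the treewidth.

2

A width-2 tree decomposition is:
Bags: B1 = {b, d, e}  B2 = {b, e, h}  B3 = {e, f, h}  B4 = {d, e, g}  B5 = {a, b, e}  B6 = {c, d, e}
Tree: B1–B2, B2–B3, B1–B4, B1–B5, B4–B6
Every bag has size at most 3, so the width is 3 − 1 = 2 and tw(G) ≤ 2. On the other hand G contains the 3-clique {d, e, g}. A clique must lie in a single bag of any decomposition, so no decomposition can have width below 2. Combining the bounds, tw(G) = 2.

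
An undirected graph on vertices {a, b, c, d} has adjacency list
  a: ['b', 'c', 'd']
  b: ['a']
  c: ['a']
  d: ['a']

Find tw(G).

1

A width-1 tree decomposition is:
Bags: B1 = {a, b}  B2 = {a, d}  B3 = {a, c}
Tree: B1–B2, B2–B3
Every bag has size at most 2, so the width is 2 − 1 = 1 and tw(G) ≤ 1. G has an edge, so its treewidth is at least 1. Combining the bounds, tw(G) = 1.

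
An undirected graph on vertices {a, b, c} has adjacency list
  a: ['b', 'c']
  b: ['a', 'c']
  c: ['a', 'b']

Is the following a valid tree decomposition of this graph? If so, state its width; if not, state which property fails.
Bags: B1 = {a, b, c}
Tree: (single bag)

Checking the three conditions: (i) the bags cover all of {a, b, c}; (ii) for each edge, some bag contains both endpoints; (iii) the bags containing any fixed vertex form a subtree. All hold, so the decomposition is valid with width 3 − 1 = 2.

Yes; width 2.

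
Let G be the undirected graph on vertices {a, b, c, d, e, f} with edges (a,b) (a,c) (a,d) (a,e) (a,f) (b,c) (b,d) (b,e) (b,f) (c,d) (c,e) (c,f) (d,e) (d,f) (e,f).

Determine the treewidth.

A width-5 tree decomposition is:
Bags: B1 = {a, b, c, d, e, f}
Tree: (single bag)
With just one bag of size 6, the width is 6 − 1 = 5, so tw(G) ≤ 5. For the lower bound, the 6 vertices {a, b, c, d, e, f} are pairwise adjacent, and any tree decomposition puts a clique entirely inside one bag — forcing width ≥ 5. The upper and lower bounds meet at 5, so that is the treewidth.

5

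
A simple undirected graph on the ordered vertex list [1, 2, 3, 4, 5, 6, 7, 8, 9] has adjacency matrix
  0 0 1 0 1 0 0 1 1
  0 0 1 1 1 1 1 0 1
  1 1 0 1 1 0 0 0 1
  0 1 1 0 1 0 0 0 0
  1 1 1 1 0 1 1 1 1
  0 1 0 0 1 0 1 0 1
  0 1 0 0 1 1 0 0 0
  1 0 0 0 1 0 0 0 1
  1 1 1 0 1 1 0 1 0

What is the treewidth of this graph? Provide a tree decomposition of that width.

Each bag holds 4 vertices, so the decomposition has width 3, which upper-bounds the treewidth. For the lower bound, the 4 vertices {1, 5, 8, 9} are pairwise adjacent, and any tree decomposition puts a clique entirely inside one bag — forcing width ≥ 3. The upper and lower bounds meet at 3, so that is the treewidth.

Treewidth 3.
One such decomposition:
Bags: B1 = {2, 5, 6, 7}  B2 = {2, 5, 6, 9}  B3 = {2, 3, 5, 9}  B4 = {2, 3, 4, 5}  B5 = {1, 3, 5, 9}  B6 = {1, 5, 8, 9}
Tree: B1–B2, B2–B3, B3–B4, B3–B5, B5–B6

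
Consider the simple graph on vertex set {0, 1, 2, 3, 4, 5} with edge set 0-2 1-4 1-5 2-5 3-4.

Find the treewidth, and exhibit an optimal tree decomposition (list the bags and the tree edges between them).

Every bag has size at most 2, so the width is 2 − 1 = 1 and tw(G) ≤ 1. Any graph with an edge has treewidth ≥ 1, and G has the edge 0–2. The upper and lower bounds meet at 1, so that is the treewidth.

Treewidth 1.
Bags: B1 = {0, 2}  B2 = {2, 5}  B3 = {1, 5}  B4 = {1, 4}  B5 = {3, 4}
Tree: B1–B2, B2–B3, B3–B4, B4–B5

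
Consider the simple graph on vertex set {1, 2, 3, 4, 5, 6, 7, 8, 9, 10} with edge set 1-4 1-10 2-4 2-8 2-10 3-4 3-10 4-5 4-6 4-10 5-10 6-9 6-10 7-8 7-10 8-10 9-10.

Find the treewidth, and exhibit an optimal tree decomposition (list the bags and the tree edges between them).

Treewidth 2.
One such decomposition:
Bags: B1 = {2, 8, 10}  B2 = {2, 4, 10}  B3 = {4, 6, 10}  B4 = {3, 4, 10}  B5 = {4, 5, 10}  B6 = {6, 9, 10}  B7 = {1, 4, 10}  B8 = {7, 8, 10}
Tree: B1–B2, B2–B3, B3–B4, B4–B5, B3–B6, B4–B7, B1–B8

Each bag holds 3 vertices, so the decomposition has width 2, which upper-bounds the treewidth. On the other hand G contains the 3-clique {2, 8, 10}. A clique must lie in a single bag of any decomposition, so no decomposition can have width below 2. Combining the bounds, tw(G) = 2.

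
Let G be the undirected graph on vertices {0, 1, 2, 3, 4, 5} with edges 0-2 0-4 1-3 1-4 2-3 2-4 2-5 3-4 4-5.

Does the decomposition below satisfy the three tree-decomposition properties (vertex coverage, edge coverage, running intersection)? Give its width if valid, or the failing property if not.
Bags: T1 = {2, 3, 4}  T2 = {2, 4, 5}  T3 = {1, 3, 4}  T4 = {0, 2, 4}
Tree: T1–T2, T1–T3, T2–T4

Checking the three conditions: (i) the bags cover all of {0, 1, 2, 3, 4, 5}; (ii) for each edge, some bag contains both endpoints; (iii) the bags containing any fixed vertex form a subtree. All hold, so the decomposition is valid with width 3 − 1 = 2.

Yes; width 2.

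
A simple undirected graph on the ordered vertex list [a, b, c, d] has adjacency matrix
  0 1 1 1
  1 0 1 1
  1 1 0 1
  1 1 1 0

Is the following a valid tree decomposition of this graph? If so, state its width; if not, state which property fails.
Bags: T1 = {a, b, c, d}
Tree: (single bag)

Yes; width 3.

Every vertex of G appears in some bag (union = {a, b, c, d}); every edge is covered by a bag; and for each vertex v the set of bags containing v is connected in the bag tree. The decomposition is therefore valid. The largest bag has 4 vertices, so the width is 3.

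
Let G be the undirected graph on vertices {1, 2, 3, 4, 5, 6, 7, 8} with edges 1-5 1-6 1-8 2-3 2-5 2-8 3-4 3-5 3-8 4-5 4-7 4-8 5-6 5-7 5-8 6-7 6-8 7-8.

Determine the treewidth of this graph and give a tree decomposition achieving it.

Treewidth 3.
Bags: B1 = {4, 5, 7, 8}  B2 = {3, 4, 5, 8}  B3 = {2, 3, 5, 8}  B4 = {5, 6, 7, 8}  B5 = {1, 5, 6, 8}
Tree: B1–B2, B2–B3, B1–B4, B4–B5

Every bag has size at most 4, so the width is 4 − 1 = 3 and tw(G) ≤ 3. On the other hand G contains the 4-clique {1, 5, 6, 8}. A clique must lie in a single bag of any decomposition, so no decomposition can have width below 3. Hence tw(G) = 3 exactly.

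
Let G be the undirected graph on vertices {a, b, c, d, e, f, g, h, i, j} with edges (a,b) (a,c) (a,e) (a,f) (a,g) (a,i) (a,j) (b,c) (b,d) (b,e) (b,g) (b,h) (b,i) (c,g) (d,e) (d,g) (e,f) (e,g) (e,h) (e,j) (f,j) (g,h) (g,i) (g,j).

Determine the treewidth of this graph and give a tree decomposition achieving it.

Each bag holds 4 vertices, so the decomposition has width 3, which upper-bounds the treewidth. For the lower bound, the 4 vertices {a, e, g, j} are pairwise adjacent, and any tree decomposition puts a clique entirely inside one bag — forcing width ≥ 3. Hence tw(G) = 3 exactly.

Treewidth 3.
One optimal decomposition is:
Bags: B1 = {b, e, g, h}  B2 = {a, b, e, g}  B3 = {a, e, g, j}  B4 = {a, b, c, g}  B5 = {a, b, g, i}  B6 = {a, e, f, j}  B7 = {b, d, e, g}
Tree: B1–B2, B2–B3, B2–B4, B4–B5, B3–B6, B1–B7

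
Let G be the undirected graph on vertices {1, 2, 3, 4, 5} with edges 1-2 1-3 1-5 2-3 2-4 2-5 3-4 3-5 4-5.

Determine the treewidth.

3

A width-3 tree decomposition is:
Bags: B1 = {2, 3, 4, 5}  B2 = {1, 2, 3, 5}
Tree: B1–B2
The largest bag has 4 vertices, giving width 3; this decomposition certifies tw(G) ≤ 3. Conversely, {1, 2, 3, 5} is a clique of size 4, and the vertices of any clique must share a bag in every tree decomposition; so some bag has ≥ 4 vertices and tw(G) ≥ 3. Combining the bounds, tw(G) = 3.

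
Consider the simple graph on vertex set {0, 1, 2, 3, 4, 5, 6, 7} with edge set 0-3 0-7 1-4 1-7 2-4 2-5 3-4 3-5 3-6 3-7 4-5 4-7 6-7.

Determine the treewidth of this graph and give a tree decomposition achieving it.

Treewidth 2.
Bags: B1 = {3, 4, 7}  B2 = {3, 6, 7}  B3 = {3, 4, 5}  B4 = {1, 4, 7}  B5 = {2, 4, 5}  B6 = {0, 3, 7}
Tree: B1–B2, B1–B3, B1–B4, B3–B5, B2–B6

Each bag holds 3 vertices, so the decomposition has width 2, which upper-bounds the treewidth. For the lower bound, the 3 vertices {1, 4, 7} are pairwise adjacent, and any tree decomposition puts a clique entirely inside one bag — forcing width ≥ 2. Combining the bounds, tw(G) = 2.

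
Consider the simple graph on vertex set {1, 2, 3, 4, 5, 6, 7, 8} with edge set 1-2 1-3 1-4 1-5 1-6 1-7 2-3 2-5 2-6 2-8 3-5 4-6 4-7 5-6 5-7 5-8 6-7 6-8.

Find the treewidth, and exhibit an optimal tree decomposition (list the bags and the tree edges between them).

Every bag has size at most 4, so the width is 4 − 1 = 3 and tw(G) ≤ 3. On the other hand G contains the 4-clique {2, 5, 6, 8}. A clique must lie in a single bag of any decomposition, so no decomposition can have width below 3. The upper and lower bounds meet at 3, so that is the treewidth.

Treewidth 3.
One such decomposition:
Bags: B1 = {1, 4, 6, 7}  B2 = {1, 5, 6, 7}  B3 = {1, 2, 5, 6}  B4 = {2, 5, 6, 8}  B5 = {1, 2, 3, 5}
Tree: B1–B2, B2–B3, B3–B4, B3–B5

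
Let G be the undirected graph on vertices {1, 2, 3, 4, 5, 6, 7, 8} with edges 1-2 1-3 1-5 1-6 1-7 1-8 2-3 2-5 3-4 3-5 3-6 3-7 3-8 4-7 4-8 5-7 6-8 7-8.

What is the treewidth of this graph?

3

A width-3 tree decomposition is:
Bags: B1 = {1, 3, 7, 8}  B2 = {1, 3, 6, 8}  B3 = {1, 3, 5, 7}  B4 = {1, 2, 3, 5}  B5 = {3, 4, 7, 8}
Tree: B1–B2, B1–B3, B3–B4, B1–B5
The largest bag has 4 vertices, giving width 3; this decomposition certifies tw(G) ≤ 3. On the other hand G contains the 4-clique {1, 3, 6, 8}. A clique must lie in a single bag of any decomposition, so no decomposition can have width below 3. Therefore the treewidth is 3.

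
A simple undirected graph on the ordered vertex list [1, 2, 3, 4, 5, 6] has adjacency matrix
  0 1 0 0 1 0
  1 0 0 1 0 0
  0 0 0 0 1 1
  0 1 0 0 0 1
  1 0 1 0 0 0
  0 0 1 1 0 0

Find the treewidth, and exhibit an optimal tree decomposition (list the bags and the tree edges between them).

The largest bag has 3 vertices, giving width 2; this decomposition certifies tw(G) ≤ 2. Since 1–5–3–6–4–2–1 is a cycle in G, G is not acyclic. Forests are exactly the graphs of treewidth ≤ 1, so tw(G) ≥ 2. Combining the bounds, tw(G) = 2.

Treewidth 2.
One optimal decomposition is:
Bags: B1 = {1, 3, 5}  B2 = {1, 3, 6}  B3 = {1, 4, 6}  B4 = {1, 2, 4}
Tree: B1–B2, B2–B3, B3–B4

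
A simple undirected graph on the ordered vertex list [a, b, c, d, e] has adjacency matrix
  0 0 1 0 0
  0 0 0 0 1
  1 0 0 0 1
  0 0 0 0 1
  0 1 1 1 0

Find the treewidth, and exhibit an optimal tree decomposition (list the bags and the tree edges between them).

The largest bag has 2 vertices, giving width 1; this decomposition certifies tw(G) ≤ 1. G has an edge, so its treewidth is at least 1. Combining the bounds, tw(G) = 1.

Treewidth 1.
One optimal decomposition is:
Bags: B1 = {b, e}  B2 = {c, e}  B3 = {a, c}  B4 = {d, e}
Tree: B1–B2, B2–B3, B1–B4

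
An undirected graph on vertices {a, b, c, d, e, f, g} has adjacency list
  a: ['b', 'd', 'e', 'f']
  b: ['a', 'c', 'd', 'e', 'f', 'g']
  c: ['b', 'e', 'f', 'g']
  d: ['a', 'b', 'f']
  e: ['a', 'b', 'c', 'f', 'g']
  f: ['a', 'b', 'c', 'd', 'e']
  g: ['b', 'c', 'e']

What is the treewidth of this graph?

A width-3 tree decomposition is:
Bags: B1 = {a, b, e, f}  B2 = {b, c, e, f}  B3 = {a, b, d, f}  B4 = {b, c, e, g}
Tree: B1–B2, B1–B3, B2–B4
Each bag holds 4 vertices, so the decomposition has width 3, which upper-bounds the treewidth. For the lower bound, the 4 vertices {b, c, e, g} are pairwise adjacent, and any tree decomposition puts a clique entirely inside one bag — forcing width ≥ 3. The upper and lower bounds meet at 3, so that is the treewidth.

3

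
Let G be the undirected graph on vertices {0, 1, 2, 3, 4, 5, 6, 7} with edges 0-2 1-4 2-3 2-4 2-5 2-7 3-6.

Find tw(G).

1

A width-1 tree decomposition is:
Bags: B1 = {2, 4}  B2 = {0, 2}  B3 = {2, 7}  B4 = {2, 3}  B5 = {3, 6}  B6 = {2, 5}  B7 = {1, 4}
Tree: B1–B2, B2–B3, B1–B4, B4–B5, B1–B6, B1–B7
Every bag has size at most 2, so the width is 2 − 1 = 1 and tw(G) ≤ 1. Any graph with an edge has treewidth ≥ 1, and G has the edge 4–2. Hence tw(G) = 1 exactly.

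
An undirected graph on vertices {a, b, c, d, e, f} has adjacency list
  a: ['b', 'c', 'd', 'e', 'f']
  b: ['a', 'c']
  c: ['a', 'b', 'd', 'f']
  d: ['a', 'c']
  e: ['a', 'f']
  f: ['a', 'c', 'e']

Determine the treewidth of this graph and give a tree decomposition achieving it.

The largest bag has 3 vertices, giving width 2; this decomposition certifies tw(G) ≤ 2. On the other hand G contains the 3-clique {a, e, f}. A clique must lie in a single bag of any decomposition, so no decomposition can have width below 2. The upper and lower bounds meet at 2, so that is the treewidth.

Treewidth 2.
One such decomposition:
Bags: B1 = {a, e, f}  B2 = {a, c, f}  B3 = {a, c, d}  B4 = {a, b, c}
Tree: B1–B2, B2–B3, B3–B4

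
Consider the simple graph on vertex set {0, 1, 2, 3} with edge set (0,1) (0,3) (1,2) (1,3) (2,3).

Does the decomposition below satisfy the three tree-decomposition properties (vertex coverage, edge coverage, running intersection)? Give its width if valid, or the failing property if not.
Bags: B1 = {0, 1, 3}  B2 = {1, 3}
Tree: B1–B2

A tree decomposition must satisfy three properties: every vertex lies in some bag; for every edge, both endpoints lie together in some bag; and for every vertex, the bags containing it form a connected subtree. Here vertex 2 appears in no bag, so the decomposition is invalid.

No — vertex 2 appears in no bag.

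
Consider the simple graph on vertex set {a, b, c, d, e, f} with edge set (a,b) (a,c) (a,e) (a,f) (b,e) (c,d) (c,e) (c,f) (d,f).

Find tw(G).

A width-2 tree decomposition is:
Bags: B1 = {a, c, f}  B2 = {a, c, e}  B3 = {c, d, f}  B4 = {a, b, e}
Tree: B1–B2, B1–B3, B2–B4
The largest bag has 3 vertices, giving width 2; this decomposition certifies tw(G) ≤ 2. For the lower bound, the 3 vertices {c, d, f} are pairwise adjacent, and any tree decomposition puts a clique entirely inside one bag — forcing width ≥ 2. Hence tw(G) = 2 exactly.

2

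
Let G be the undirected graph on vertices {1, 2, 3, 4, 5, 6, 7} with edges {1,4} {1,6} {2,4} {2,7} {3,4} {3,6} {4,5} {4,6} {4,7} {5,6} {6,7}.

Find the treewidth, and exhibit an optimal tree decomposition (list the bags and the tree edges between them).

Treewidth 2.
One such decomposition:
Bags: B1 = {4, 6, 7}  B2 = {1, 4, 6}  B3 = {4, 5, 6}  B4 = {3, 4, 6}  B5 = {2, 4, 7}
Tree: B1–B2, B2–B3, B3–B4, B1–B5

The largest bag has 3 vertices, giving width 2; this decomposition certifies tw(G) ≤ 2. For the lower bound, the 3 vertices {2, 4, 7} are pairwise adjacent, and any tree decomposition puts a clique entirely inside one bag — forcing width ≥ 2. Hence tw(G) = 2 exactly.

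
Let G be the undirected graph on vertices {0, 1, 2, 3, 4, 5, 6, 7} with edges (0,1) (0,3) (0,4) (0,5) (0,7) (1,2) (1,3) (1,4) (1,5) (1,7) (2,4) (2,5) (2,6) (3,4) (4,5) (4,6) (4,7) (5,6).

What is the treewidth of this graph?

A width-3 tree decomposition is:
Bags: B1 = {0, 1, 3, 4}  B2 = {0, 1, 4, 5}  B3 = {1, 2, 4, 5}  B4 = {2, 4, 5, 6}  B5 = {0, 1, 4, 7}
Tree: B1–B2, B2–B3, B3–B4, B1–B5
Each bag holds 4 vertices, so the decomposition has width 3, which upper-bounds the treewidth. On the other hand G contains the 4-clique {0, 1, 3, 4}. A clique must lie in a single bag of any decomposition, so no decomposition can have width below 3. The upper and lower bounds meet at 3, so that is the treewidth.

3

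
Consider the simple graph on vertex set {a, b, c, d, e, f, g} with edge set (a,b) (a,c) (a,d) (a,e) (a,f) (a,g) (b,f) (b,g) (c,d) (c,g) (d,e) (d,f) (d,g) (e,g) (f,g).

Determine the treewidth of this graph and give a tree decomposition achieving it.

Every bag has size at most 4, so the width is 4 − 1 = 3 and tw(G) ≤ 3. Conversely, {a, d, e, g} is a clique of size 4, and the vertices of any clique must share a bag in every tree decomposition; so some bag has ≥ 4 vertices and tw(G) ≥ 3. Hence tw(G) = 3 exactly.

Treewidth 3.
One optimal decomposition is:
Bags: B1 = {a, c, d, g}  B2 = {a, d, f, g}  B3 = {a, b, f, g}  B4 = {a, d, e, g}
Tree: B1–B2, B2–B3, B2–B4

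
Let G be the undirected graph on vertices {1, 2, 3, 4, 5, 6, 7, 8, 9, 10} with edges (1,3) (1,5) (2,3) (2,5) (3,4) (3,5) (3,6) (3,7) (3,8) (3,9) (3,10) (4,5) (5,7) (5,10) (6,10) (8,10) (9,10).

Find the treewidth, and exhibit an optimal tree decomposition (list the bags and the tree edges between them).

Treewidth 2.
One such decomposition:
Bags: B1 = {3, 6, 10}  B2 = {3, 9, 10}  B3 = {3, 5, 10}  B4 = {2, 3, 5}  B5 = {3, 8, 10}  B6 = {3, 4, 5}  B7 = {3, 5, 7}  B8 = {1, 3, 5}
Tree: B1–B2, B1–B3, B3–B4, B1–B5, B3–B6, B3–B7, B6–B8

Each bag holds 3 vertices, so the decomposition has width 2, which upper-bounds the treewidth. Conversely, {3, 8, 10} is a clique of size 3, and the vertices of any clique must share a bag in every tree decomposition; so some bag has ≥ 3 vertices and tw(G) ≥ 2. The upper and lower bounds meet at 2, so that is the treewidth.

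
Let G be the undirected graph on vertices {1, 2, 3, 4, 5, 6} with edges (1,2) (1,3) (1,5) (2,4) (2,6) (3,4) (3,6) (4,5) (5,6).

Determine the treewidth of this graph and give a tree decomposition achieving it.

The largest bag has 4 vertices, giving width 3; this decomposition certifies tw(G) ≤ 3. For the lower bound: the 4 vertex sets {4,5}, {1,3}, {2}, {6} are disjoint, each induces a connected subgraph, and every pair is joined by at least one edge of G. Contracting each set to a single vertex therefore yields K_{4} as a minor, and since treewidth is minor-monotone, tw(G) ≥ tw(K_{4}) = 3. Combining the bounds, tw(G) = 3.

Treewidth 3.
Bags: B1 = {2, 3, 4, 5}  B2 = {1, 2, 3, 5}  B3 = {2, 3, 5, 6}
Tree: B1–B2, B2–B3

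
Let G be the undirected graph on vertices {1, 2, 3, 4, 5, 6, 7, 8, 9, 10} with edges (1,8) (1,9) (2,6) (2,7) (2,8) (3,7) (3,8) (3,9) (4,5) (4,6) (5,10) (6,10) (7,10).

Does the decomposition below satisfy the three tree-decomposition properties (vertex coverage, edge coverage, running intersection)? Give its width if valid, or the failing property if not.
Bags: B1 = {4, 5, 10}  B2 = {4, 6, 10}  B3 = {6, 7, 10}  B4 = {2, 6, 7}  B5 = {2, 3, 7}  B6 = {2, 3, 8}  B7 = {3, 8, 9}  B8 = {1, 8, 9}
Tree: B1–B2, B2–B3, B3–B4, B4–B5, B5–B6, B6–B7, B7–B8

Vertex coverage: the bags together contain {1, 2, 3, 4, 5, 6, 7, 8, 9, 10}, the full vertex set. Edge coverage: each edge of G has both endpoints in at least one bag. Running intersection: for every vertex, the bags containing it form a connected subtree. All three properties hold, so this is a valid tree decomposition of width max|bag| − 1 = 2, and hence tw(G) ≤ 2.

Yes; width 2.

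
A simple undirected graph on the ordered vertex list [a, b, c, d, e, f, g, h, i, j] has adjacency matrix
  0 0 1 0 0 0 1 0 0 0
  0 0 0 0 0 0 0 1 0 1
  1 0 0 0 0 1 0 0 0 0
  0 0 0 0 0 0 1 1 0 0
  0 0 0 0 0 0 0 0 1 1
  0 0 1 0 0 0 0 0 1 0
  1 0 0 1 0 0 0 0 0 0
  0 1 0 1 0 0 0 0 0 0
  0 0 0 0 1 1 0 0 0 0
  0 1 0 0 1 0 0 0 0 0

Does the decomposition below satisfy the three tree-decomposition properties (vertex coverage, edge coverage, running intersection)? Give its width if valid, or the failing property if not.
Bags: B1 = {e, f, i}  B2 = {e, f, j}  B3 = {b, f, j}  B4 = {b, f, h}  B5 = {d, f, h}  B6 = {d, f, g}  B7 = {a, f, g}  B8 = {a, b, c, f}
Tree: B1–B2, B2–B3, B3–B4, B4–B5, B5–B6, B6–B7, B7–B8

A tree decomposition must satisfy three properties: every vertex lies in some bag; for every edge, both endpoints lie together in some bag; and for every vertex, the bags containing it form a connected subtree. Here bags containing vertex b are not connected in the tree, so the decomposition is invalid.

No — bags containing vertex b are not connected in the tree.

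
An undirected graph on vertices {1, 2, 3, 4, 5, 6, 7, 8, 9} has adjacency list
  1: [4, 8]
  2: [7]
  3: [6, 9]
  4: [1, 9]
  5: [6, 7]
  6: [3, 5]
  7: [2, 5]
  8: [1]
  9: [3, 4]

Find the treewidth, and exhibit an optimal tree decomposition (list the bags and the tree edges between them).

Every bag has size at most 2, so the width is 2 − 1 = 1 and tw(G) ≤ 1. Any graph with an edge has treewidth ≥ 1, and G has the edge 2–7. The upper and lower bounds meet at 1, so that is the treewidth.

Treewidth 1.
One such decomposition:
Bags: B1 = {2, 7}  B2 = {5, 7}  B3 = {5, 6}  B4 = {3, 6}  B5 = {3, 9}  B6 = {4, 9}  B7 = {1, 4}  B8 = {1, 8}
Tree: B1–B2, B2–B3, B3–B4, B4–B5, B5–B6, B6–B7, B7–B8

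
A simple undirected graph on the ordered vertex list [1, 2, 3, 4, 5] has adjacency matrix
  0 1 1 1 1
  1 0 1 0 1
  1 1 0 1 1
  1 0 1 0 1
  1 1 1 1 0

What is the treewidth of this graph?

A width-3 tree decomposition is:
Bags: B1 = {1, 2, 3, 5}  B2 = {1, 3, 4, 5}
Tree: B1–B2
Every bag has size at most 4, so the width is 4 − 1 = 3 and tw(G) ≤ 3. On the other hand G contains the 4-clique {1, 2, 3, 5}. A clique must lie in a single bag of any decomposition, so no decomposition can have width below 3. Hence tw(G) = 3 exactly.

3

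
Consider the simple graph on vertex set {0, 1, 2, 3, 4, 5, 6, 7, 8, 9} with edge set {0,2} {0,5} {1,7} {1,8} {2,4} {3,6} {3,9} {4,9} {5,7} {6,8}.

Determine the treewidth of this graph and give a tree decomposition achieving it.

Treewidth 2.
One optimal decomposition is:
Bags: B1 = {3, 6, 8}  B2 = {1, 3, 8}  B3 = {1, 3, 7}  B4 = {3, 5, 7}  B5 = {0, 3, 5}  B6 = {0, 2, 3}  B7 = {2, 3, 4}  B8 = {3, 4, 9}
Tree: B1–B2, B2–B3, B3–B4, B4–B5, B5–B6, B6–B7, B7–B8

The largest bag has 3 vertices, giving width 2; this decomposition certifies tw(G) ≤ 2. For the lower bound, G contains the cycle 3–6–8–1–7–5–0–2–4–9–3, so G is not a forest; only forests have treewidth ≤ 1, hence tw(G) ≥ 2. Hence tw(G) = 2 exactly.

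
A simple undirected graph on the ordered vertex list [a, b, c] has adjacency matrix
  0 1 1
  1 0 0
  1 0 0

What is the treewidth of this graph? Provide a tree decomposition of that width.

Every bag has size at most 2, so the width is 2 − 1 = 1 and tw(G) ≤ 1. G has an edge, so its treewidth is at least 1. Combining the bounds, tw(G) = 1.

Treewidth 1.
One such decomposition:
Bags: B1 = {a, b}  B2 = {a, c}
Tree: B1–B2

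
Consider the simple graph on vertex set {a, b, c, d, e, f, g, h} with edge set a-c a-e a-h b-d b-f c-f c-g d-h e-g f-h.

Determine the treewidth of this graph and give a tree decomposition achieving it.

Each bag holds 3 vertices, so the decomposition has width 2, which upper-bounds the treewidth. The edges g–e–a–c–g form a cycle, so G is not a tree and its treewidth is at least 2. The upper and lower bounds meet at 2, so that is the treewidth.

Treewidth 2.
Bags: B1 = {c, e, g}  B2 = {a, c, e}  B3 = {a, c, f}  B4 = {a, f, h}  B5 = {b, f, h}  B6 = {b, d, h}
Tree: B1–B2, B2–B3, B3–B4, B4–B5, B5–B6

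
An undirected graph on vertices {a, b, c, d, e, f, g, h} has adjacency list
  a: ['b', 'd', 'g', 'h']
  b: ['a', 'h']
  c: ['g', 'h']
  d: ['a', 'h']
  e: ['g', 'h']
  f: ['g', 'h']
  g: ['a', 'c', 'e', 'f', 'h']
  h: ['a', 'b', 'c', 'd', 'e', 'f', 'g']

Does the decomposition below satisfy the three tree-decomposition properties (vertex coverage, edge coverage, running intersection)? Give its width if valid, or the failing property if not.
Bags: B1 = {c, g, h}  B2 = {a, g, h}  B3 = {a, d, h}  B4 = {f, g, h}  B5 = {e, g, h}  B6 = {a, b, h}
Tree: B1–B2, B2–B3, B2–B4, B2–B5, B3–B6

Yes; width 2.

Vertex coverage: the bags together contain {a, b, c, d, e, f, g, h}, the full vertex set. Edge coverage: each edge of G has both endpoints in at least one bag. Running intersection: for every vertex, the bags containing it form a connected subtree. All three properties hold, so this is a valid tree decomposition of width max|bag| − 1 = 2, and hence tw(G) ≤ 2.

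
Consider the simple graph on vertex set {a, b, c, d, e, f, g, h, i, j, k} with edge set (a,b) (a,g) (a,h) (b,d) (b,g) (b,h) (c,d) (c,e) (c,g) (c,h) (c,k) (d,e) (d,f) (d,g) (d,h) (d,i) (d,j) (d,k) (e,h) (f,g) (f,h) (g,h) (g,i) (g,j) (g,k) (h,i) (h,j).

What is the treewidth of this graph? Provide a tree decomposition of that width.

The largest bag has 4 vertices, giving width 3; this decomposition certifies tw(G) ≤ 3. For the lower bound, the 4 vertices {d, f, g, h} are pairwise adjacent, and any tree decomposition puts a clique entirely inside one bag — forcing width ≥ 3. Combining the bounds, tw(G) = 3.

Treewidth 3.
One such decomposition:
Bags: B1 = {b, d, g, h}  B2 = {d, g, h, j}  B3 = {d, f, g, h}  B4 = {c, d, g, h}  B5 = {c, d, e, h}  B6 = {d, g, h, i}  B7 = {a, b, g, h}  B8 = {c, d, g, k}
Tree: B1–B2, B1–B3, B1–B4, B4–B5, B3–B6, B1–B7, B4–B8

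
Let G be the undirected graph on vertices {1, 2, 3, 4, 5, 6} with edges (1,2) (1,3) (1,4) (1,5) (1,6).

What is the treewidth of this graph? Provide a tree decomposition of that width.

Treewidth 1.
One optimal decomposition is:
Bags: B1 = {1, 6}  B2 = {1, 3}  B3 = {1, 5}  B4 = {1, 2}  B5 = {1, 4}
Tree: B1–B2, B1–B3, B1–B4, B4–B5

Every bag has size at most 2, so the width is 2 − 1 = 1 and tw(G) ≤ 1. G has an edge, so its treewidth is at least 1. The upper and lower bounds meet at 1, so that is the treewidth.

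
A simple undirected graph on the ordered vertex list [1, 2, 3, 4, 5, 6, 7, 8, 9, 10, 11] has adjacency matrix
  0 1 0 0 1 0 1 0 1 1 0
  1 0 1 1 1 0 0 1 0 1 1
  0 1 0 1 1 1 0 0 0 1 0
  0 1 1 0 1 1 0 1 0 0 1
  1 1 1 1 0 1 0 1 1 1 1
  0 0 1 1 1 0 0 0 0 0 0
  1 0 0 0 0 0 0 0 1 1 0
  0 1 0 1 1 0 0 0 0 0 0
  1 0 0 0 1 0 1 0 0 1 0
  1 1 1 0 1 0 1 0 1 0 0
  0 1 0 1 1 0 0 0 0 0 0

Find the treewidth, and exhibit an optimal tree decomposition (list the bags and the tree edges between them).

Each bag holds 4 vertices, so the decomposition has width 3, which upper-bounds the treewidth. For the lower bound, the 4 vertices {1, 5, 9, 10} are pairwise adjacent, and any tree decomposition puts a clique entirely inside one bag — forcing width ≥ 3. Hence tw(G) = 3 exactly.

Treewidth 3.
One optimal decomposition is:
Bags: B1 = {2, 3, 5, 10}  B2 = {2, 3, 4, 5}  B3 = {1, 2, 5, 10}  B4 = {1, 5, 9, 10}  B5 = {2, 4, 5, 8}  B6 = {2, 4, 5, 11}  B7 = {3, 4, 5, 6}  B8 = {1, 7, 9, 10}
Tree: B1–B2, B1–B3, B3–B4, B2–B5, B5–B6, B2–B7, B4–B8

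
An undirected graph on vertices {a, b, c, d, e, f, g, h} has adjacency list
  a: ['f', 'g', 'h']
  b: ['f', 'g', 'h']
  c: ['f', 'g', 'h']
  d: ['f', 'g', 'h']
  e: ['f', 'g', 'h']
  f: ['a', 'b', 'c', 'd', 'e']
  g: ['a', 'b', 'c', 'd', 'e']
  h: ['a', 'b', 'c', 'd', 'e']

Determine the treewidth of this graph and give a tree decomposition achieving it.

Treewidth 3.
Bags: B1 = {d, f, g, h}  B2 = {b, f, g, h}  B3 = {e, f, g, h}  B4 = {a, f, g, h}  B5 = {c, f, g, h}
Tree: B1–B2, B2–B3, B3–B4, B4–B5

Every bag has size at most 4, so the width is 4 − 1 = 3 and tw(G) ≤ 3. For the lower bound: the 4 vertex sets {d,h}, {b,g}, {f}, {e} are disjoint, each induces a connected subgraph, and every pair is joined by at least one edge of G. Contracting each set to a single vertex therefore yields K_{4} as a minor, and since treewidth is minor-monotone, tw(G) ≥ tw(K_{4}) = 3. Combining the bounds, tw(G) = 3.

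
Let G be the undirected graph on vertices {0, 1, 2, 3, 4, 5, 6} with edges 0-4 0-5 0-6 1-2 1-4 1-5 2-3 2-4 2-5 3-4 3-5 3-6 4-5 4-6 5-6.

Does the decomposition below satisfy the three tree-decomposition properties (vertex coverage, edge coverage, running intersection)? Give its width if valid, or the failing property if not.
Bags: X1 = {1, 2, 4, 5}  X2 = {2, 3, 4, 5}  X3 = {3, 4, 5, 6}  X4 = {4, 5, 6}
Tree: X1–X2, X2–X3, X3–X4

A tree decomposition must satisfy three properties: every vertex lies in some bag; for every edge, both endpoints lie together in some bag; and for every vertex, the bags containing it form a connected subtree. Here vertex 0 appears in no bag, so the decomposition is invalid.

No — vertex 0 appears in no bag.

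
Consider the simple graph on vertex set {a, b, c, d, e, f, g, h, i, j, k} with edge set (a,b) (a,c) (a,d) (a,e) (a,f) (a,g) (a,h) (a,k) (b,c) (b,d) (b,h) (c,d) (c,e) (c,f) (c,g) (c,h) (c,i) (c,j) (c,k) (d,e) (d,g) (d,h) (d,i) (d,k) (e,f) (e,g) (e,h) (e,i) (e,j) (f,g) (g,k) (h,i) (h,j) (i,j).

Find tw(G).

A width-4 tree decomposition is:
Bags: B1 = {a, c, d, e, h}  B2 = {a, c, d, e, g}  B3 = {a, c, d, g, k}  B4 = {a, c, e, f, g}  B5 = {c, d, e, h, i}  B6 = {c, e, h, i, j}  B7 = {a, b, c, d, h}
Tree: B1–B2, B2–B3, B2–B4, B1–B5, B5–B6, B1–B7
Each bag holds 5 vertices, so the decomposition has width 4, which upper-bounds the treewidth. On the other hand G contains the 5-clique {a, c, d, e, g}. A clique must lie in a single bag of any decomposition, so no decomposition can have width below 4. Therefore the treewidth is 4.

4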